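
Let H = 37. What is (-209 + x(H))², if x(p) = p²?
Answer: 1345600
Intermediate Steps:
(-209 + x(H))² = (-209 + 37²)² = (-209 + 1369)² = 1160² = 1345600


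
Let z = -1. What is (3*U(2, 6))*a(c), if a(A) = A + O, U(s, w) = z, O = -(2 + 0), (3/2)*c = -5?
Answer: 16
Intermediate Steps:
c = -10/3 (c = (⅔)*(-5) = -10/3 ≈ -3.3333)
O = -2 (O = -1*2 = -2)
U(s, w) = -1
a(A) = -2 + A (a(A) = A - 2 = -2 + A)
(3*U(2, 6))*a(c) = (3*(-1))*(-2 - 10/3) = -3*(-16/3) = 16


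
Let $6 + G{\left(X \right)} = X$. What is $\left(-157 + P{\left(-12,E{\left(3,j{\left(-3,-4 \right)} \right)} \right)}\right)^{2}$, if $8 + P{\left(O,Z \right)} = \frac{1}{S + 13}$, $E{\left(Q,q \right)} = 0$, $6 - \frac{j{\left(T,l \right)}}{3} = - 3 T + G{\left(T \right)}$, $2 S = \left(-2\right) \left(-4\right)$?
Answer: $\frac{7862416}{289} \approx 27206.0$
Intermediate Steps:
$G{\left(X \right)} = -6 + X$
$S = 4$ ($S = \frac{\left(-2\right) \left(-4\right)}{2} = \frac{1}{2} \cdot 8 = 4$)
$j{\left(T,l \right)} = 36 + 6 T$ ($j{\left(T,l \right)} = 18 - 3 \left(- 3 T + \left(-6 + T\right)\right) = 18 - 3 \left(-6 - 2 T\right) = 18 + \left(18 + 6 T\right) = 36 + 6 T$)
$P{\left(O,Z \right)} = - \frac{135}{17}$ ($P{\left(O,Z \right)} = -8 + \frac{1}{4 + 13} = -8 + \frac{1}{17} = - \frac{135}{17}$)
$\left(-157 + P{\left(-12,E{\left(3,j{\left(-3,-4 \right)} \right)} \right)}\right)^{2} = \left(-157 - \frac{135}{17}\right)^{2} = \left(- \frac{2804}{17}\right)^{2} = \frac{7862416}{289}$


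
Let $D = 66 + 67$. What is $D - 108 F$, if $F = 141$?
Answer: $-15095$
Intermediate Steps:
$D = 133$
$D - 108 F = 133 - 15228 = -15095$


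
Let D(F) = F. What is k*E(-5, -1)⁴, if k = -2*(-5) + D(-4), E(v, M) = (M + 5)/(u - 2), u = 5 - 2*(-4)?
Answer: 1536/14641 ≈ 0.10491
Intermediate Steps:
u = 13 (u = 5 + 8 = 13)
E(v, M) = 5/11 + M/11 (E(v, M) = (M + 5)/(13 - 2) = (5 + M)/11 = (5 + M)*(1/11) = 5/11 + M/11)
k = 6 (k = -2*(-5) - 4 = 10 - 4 = 6)
k*E(-5, -1)⁴ = 6*(5/11 + (1/11)*(-1))⁴ = 6*(5/11 - 1/11)⁴ = 6*(4/11)⁴ = 6*(256/14641) = 1536/14641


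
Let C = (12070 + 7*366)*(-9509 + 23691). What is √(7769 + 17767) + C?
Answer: 207511024 + 8*√399 ≈ 2.0751e+8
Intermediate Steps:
C = 207511024 (C = (12070 + 2562)*14182 = 14632*14182 = 207511024)
√(7769 + 17767) + C = √(7769 + 17767) + 207511024 = √25536 + 207511024 = 8*√399 + 207511024 = 207511024 + 8*√399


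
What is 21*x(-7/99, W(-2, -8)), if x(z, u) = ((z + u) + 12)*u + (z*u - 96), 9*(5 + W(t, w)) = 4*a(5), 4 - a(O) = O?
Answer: -816557/297 ≈ -2749.4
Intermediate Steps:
a(O) = 4 - O
W(t, w) = -49/9 (W(t, w) = -5 + (4*(4 - 1*5))/9 = -5 + (4*(4 - 5))/9 = -5 + (4*(-1))/9 = -5 + (⅑)*(-4) = -5 - 4/9 = -49/9)
x(z, u) = -96 + u*z + u*(12 + u + z) (x(z, u) = ((u + z) + 12)*u + (u*z - 96) = (12 + u + z)*u + (-96 + u*z) = u*(12 + u + z) + (-96 + u*z) = -96 + u*z + u*(12 + u + z))
21*x(-7/99, W(-2, -8)) = 21*(-96 + (-49/9)² + 12*(-49/9) + 2*(-49/9)*(-7/99)) = 21*(-96 + 2401/81 - 196/3 + 2*(-49/9)*(-7*1/99)) = 21*(-96 + 2401/81 - 196/3 + 2*(-49/9)*(-7/99)) = 21*(-96 + 2401/81 - 196/3 + 686/891) = 21*(-116651/891) = -816557/297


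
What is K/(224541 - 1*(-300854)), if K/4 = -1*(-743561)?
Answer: 228788/40415 ≈ 5.6610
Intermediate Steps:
K = 2974244 (K = 4*(-1*(-743561)) = 4*743561 = 2974244)
K/(224541 - 1*(-300854)) = 2974244/(224541 - 1*(-300854)) = 2974244/(224541 + 300854) = 2974244/525395 = 2974244*(1/525395) = 228788/40415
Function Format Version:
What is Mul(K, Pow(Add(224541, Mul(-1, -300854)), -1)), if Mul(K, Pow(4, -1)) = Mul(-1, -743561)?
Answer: Rational(228788, 40415) ≈ 5.6610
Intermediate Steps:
K = 2974244 (K = Mul(4, Mul(-1, -743561)) = Mul(4, 743561) = 2974244)
Mul(K, Pow(Add(224541, Mul(-1, -300854)), -1)) = Mul(2974244, Pow(Add(224541, Mul(-1, -300854)), -1)) = Mul(2974244, Pow(Add(224541, 300854), -1)) = Mul(2974244, Pow(525395, -1)) = Mul(2974244, Rational(1, 525395)) = Rational(228788, 40415)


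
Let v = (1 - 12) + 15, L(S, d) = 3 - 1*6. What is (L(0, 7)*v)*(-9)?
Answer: 108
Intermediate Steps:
L(S, d) = -3 (L(S, d) = 3 - 6 = -3)
v = 4 (v = -11 + 15 = 4)
(L(0, 7)*v)*(-9) = -3*4*(-9) = -12*(-9) = 108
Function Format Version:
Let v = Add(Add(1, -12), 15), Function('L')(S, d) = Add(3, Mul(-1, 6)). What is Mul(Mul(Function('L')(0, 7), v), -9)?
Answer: 108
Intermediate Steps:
Function('L')(S, d) = -3 (Function('L')(S, d) = Add(3, -6) = -3)
v = 4 (v = Add(-11, 15) = 4)
Mul(Mul(Function('L')(0, 7), v), -9) = Mul(Mul(-3, 4), -9) = Mul(-12, -9) = 108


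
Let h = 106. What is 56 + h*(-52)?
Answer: -5456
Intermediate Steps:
56 + h*(-52) = 56 + 106*(-52) = 56 - 5512 = -5456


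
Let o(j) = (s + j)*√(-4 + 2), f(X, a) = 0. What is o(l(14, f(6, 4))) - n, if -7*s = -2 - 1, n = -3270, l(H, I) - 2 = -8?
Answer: 3270 - 39*I*√2/7 ≈ 3270.0 - 7.8792*I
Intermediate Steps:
l(H, I) = -6 (l(H, I) = 2 - 8 = -6)
s = 3/7 (s = -(-2 - 1)/7 = -⅐*(-3) = 3/7 ≈ 0.42857)
o(j) = I*√2*(3/7 + j) (o(j) = (3/7 + j)*√(-4 + 2) = (3/7 + j)*√(-2) = (3/7 + j)*(I*√2) = I*√2*(3/7 + j))
o(l(14, f(6, 4))) - n = I*√2*(3/7 - 6) - 1*(-3270) = I*√2*(-39/7) + 3270 = -39*I*√2/7 + 3270 = 3270 - 39*I*√2/7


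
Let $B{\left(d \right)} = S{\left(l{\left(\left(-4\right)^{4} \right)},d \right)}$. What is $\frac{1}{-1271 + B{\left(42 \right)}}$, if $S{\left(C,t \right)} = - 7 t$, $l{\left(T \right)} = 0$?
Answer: $- \frac{1}{1565} \approx -0.00063898$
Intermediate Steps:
$B{\left(d \right)} = - 7 d$
$\frac{1}{-1271 + B{\left(42 \right)}} = \frac{1}{-1271 - 294} = \frac{1}{-1565} = - \frac{1}{1565}$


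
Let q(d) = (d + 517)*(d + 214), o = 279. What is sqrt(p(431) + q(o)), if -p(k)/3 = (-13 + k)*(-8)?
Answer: 2*sqrt(100615) ≈ 634.40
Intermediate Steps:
q(d) = (214 + d)*(517 + d) (q(d) = (517 + d)*(214 + d) = (214 + d)*(517 + d))
p(k) = -312 + 24*k (p(k) = -3*(-13 + k)*(-8) = -3*(104 - 8*k) = -312 + 24*k)
sqrt(p(431) + q(o)) = sqrt((-312 + 24*431) + (110638 + 279**2 + 731*279)) = sqrt((-312 + 10344) + (110638 + 77841 + 203949)) = sqrt(10032 + 392428) = sqrt(402460) = 2*sqrt(100615)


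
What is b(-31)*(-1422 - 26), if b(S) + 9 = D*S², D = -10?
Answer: 13928312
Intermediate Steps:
b(S) = -9 - 10*S²
b(-31)*(-1422 - 26) = (-9 - 10*(-31)²)*(-1422 - 26) = (-9 - 10*961)*(-1448) = (-9 - 9610)*(-1448) = -9619*(-1448) = 13928312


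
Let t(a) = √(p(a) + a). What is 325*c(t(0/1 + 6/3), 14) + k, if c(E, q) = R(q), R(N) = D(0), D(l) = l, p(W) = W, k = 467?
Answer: 467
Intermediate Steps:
t(a) = √2*√a (t(a) = √(a + a) = √(2*a) = √2*√a)
R(N) = 0
c(E, q) = 0
325*c(t(0/1 + 6/3), 14) + k = 325*0 + 467 = 0 + 467 = 467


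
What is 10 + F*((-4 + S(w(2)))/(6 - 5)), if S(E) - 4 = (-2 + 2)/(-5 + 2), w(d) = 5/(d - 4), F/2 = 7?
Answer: 10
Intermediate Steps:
F = 14 (F = 2*7 = 14)
w(d) = 5/(-4 + d)
S(E) = 4 (S(E) = 4 + (-2 + 2)/(-5 + 2) = 4 + 0/(-3) = 4 + 0*(-1/3) = 4 + 0 = 4)
10 + F*((-4 + S(w(2)))/(6 - 5)) = 10 + 14*((-4 + 4)/(6 - 5)) = 10 + 14*(0/1) = 10 + 14*(0*1) = 10 + 14*0 = 10 + 0 = 10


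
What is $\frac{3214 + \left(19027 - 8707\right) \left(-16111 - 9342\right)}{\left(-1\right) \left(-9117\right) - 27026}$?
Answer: $\frac{262671746}{17909} \approx 14667.0$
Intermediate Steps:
$\frac{3214 + \left(19027 - 8707\right) \left(-16111 - 9342\right)}{\left(-1\right) \left(-9117\right) - 27026} = \frac{3214 + 10320 \left(-25453\right)}{9117 - 27026} = \frac{3214 - 262674960}{-17909} = \left(-262671746\right) \left(- \frac{1}{17909}\right) = \frac{262671746}{17909}$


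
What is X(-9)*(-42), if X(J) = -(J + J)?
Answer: -756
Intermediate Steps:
X(J) = -2*J
X(-9)*(-42) = -2*(-9)*(-42) = 18*(-42) = -756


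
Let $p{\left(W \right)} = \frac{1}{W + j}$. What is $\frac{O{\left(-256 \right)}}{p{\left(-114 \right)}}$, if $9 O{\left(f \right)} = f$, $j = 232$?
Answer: $- \frac{30208}{9} \approx -3356.4$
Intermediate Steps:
$O{\left(f \right)} = \frac{f}{9}$
$p{\left(W \right)} = \frac{1}{232 + W}$ ($p{\left(W \right)} = \frac{1}{W + 232} = \frac{1}{232 + W}$)
$\frac{O{\left(-256 \right)}}{p{\left(-114 \right)}} = \frac{\frac{1}{9} \left(-256\right)}{\frac{1}{232 - 114}} = - \frac{256}{9 \cdot \frac{1}{118}} = - \frac{256 \frac{1}{\frac{1}{118}}}{9} = \left(- \frac{256}{9}\right) 118 = - \frac{30208}{9}$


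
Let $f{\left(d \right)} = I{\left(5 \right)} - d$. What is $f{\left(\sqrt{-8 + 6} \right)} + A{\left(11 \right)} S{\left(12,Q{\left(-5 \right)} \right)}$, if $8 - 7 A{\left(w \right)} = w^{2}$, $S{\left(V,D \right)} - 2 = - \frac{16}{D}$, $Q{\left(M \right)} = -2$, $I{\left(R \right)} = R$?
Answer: $- \frac{1095}{7} - i \sqrt{2} \approx -156.43 - 1.4142 i$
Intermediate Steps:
$S{\left(V,D \right)} = 2 - \frac{16}{D}$
$f{\left(d \right)} = 5 - d$
$A{\left(w \right)} = \frac{8}{7} - \frac{w^{2}}{7}$
$f{\left(\sqrt{-8 + 6} \right)} + A{\left(11 \right)} S{\left(12,Q{\left(-5 \right)} \right)} = \left(5 - \sqrt{-8 + 6}\right) + \left(\frac{8}{7} - \frac{11^{2}}{7}\right) \left(2 - \frac{16}{-2}\right) = \left(5 - \sqrt{-2}\right) + \left(\frac{8}{7} - \frac{121}{7}\right) \left(2 - -8\right) = \left(5 - i \sqrt{2}\right) + \left(\frac{8}{7} - \frac{121}{7}\right) \left(2 + 8\right) = \left(5 - i \sqrt{2}\right) - \frac{1130}{7} = - \frac{1095}{7} - i \sqrt{2}$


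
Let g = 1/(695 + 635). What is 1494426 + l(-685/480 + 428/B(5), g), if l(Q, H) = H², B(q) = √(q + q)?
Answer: 2643490151401/1768900 ≈ 1.4944e+6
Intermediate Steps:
B(q) = √2*√q (B(q) = √(2*q) = √2*√q)
g = 1/1330 ≈ 0.00075188
1494426 + l(-685/480 + 428/B(5), g) = 1494426 + (1/1330)² = 1494426 + 1/1768900 = 2643490151401/1768900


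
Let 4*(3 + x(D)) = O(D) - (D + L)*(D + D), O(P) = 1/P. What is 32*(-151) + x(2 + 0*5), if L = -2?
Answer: -38679/8 ≈ -4834.9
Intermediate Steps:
x(D) = -3 + 1/(4*D) - D*(-2 + D)/2 (x(D) = -3 + (1/D - (D - 2)*(D + D))/4 = -3 + (1/D - (-2 + D)*2*D)/4 = -3 + (1/D - 2*D*(-2 + D))/4 = -3 + (1/(4*D) - D*(-2 + D)/2) = -3 + 1/(4*D) - D*(-2 + D)/2)
32*(-151) + x(2 + 0*5) = 32*(-151) + (-3 + (2 + 0*5) - (2 + 0*5)²/2 + 1/(4*(2 + 0*5))) = -4832 + (-3 + (2 + 0) - (2 + 0)²/2 + 1/(4*(2 + 0))) = -4832 + (-3 + 2 - ½*2² + (¼)/2) = -4832 + (-3 + 2 - ½*4 + (¼)*(½)) = -4832 + (-3 + 2 - 2 + ⅛) = -4832 - 23/8 = -38679/8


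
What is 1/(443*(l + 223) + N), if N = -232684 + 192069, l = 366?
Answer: 1/220312 ≈ 4.5390e-6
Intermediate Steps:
N = -40615
1/(443*(l + 223) + N) = 1/(443*(366 + 223) - 40615) = 1/(443*589 - 40615) = 1/(260927 - 40615) = 1/220312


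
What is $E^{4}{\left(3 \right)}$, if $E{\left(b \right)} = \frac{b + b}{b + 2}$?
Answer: $\frac{1296}{625} \approx 2.0736$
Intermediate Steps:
$E{\left(b \right)} = \frac{2 b}{2 + b}$
$E^{4}{\left(3 \right)} = \left(2 \cdot 3 \frac{1}{2 + 3}\right)^{4} = \left(2 \cdot 3 \cdot \frac{1}{5}\right)^{4} = \left(\frac{6}{5}\right)^{4} = \frac{1296}{625}$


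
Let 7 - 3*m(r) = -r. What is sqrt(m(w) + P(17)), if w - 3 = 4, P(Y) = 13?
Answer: sqrt(159)/3 ≈ 4.2032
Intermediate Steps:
w = 7 (w = 3 + 4 = 7)
m(r) = 7/3 + r/3 (m(r) = 7/3 - (-1)*r/3 = 7/3 + r/3)
sqrt(m(w) + P(17)) = sqrt((7/3 + (1/3)*7) + 13) = sqrt((7/3 + 7/3) + 13) = sqrt(14/3 + 13) = sqrt(53/3) = sqrt(159)/3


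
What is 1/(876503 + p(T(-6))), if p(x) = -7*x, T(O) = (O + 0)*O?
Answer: 1/876251 ≈ 1.1412e-6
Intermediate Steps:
T(O) = O² (T(O) = O*O = O²)
1/(876503 + p(T(-6))) = 1/(876503 - 7*(-6)²) = 1/(876503 - 7*36) = 1/(876503 - 252) = 1/876251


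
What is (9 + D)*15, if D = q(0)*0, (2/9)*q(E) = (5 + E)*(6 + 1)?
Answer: 135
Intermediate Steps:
q(E) = 315/2 + 63*E/2 (q(E) = 9*((5 + E)*(6 + 1))/2 = 9*((5 + E)*7)/2 = 9*(35 + 7*E)/2 = 315/2 + 63*E/2)
D = 0 (D = (315/2 + (63/2)*0)*0 = (315/2 + 0)*0 = (315/2)*0 = 0)
(9 + D)*15 = (9 + 0)*15 = 9*15 = 135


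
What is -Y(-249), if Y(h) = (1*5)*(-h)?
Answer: -1245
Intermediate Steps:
Y(h) = -5*h (Y(h) = 5*(-h) = -5*h)
-Y(-249) = -(-5)*(-249) = -1*1245 = -1245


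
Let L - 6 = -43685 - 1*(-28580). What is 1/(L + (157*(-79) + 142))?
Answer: -1/27360 ≈ -3.6550e-5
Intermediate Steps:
L = -15099 (L = 6 + (-43685 - 1*(-28580)) = 6 + (-43685 + 28580) = 6 - 15105 = -15099)
1/(L + (157*(-79) + 142)) = 1/(-15099 + (157*(-79) + 142)) = 1/(-15099 + (-12403 + 142)) = 1/(-15099 - 12261) = 1/(-27360) = -1/27360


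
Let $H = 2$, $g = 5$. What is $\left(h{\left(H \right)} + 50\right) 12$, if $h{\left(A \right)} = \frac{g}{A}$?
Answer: $630$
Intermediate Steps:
$h{\left(A \right)} = \frac{5}{A}$
$\left(h{\left(H \right)} + 50\right) 12 = \left(\frac{5}{2} + 50\right) 12 = \frac{105}{2} \cdot 12 = 630$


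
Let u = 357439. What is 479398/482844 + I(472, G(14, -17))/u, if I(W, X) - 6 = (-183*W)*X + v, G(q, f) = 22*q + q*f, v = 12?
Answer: -1374032550583/86293638258 ≈ -15.923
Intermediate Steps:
G(q, f) = 22*q + f*q
I(W, X) = 18 - 183*W*X (I(W, X) = 6 + ((-183*W)*X + 12) = 6 + (-183*W*X + 12) = 6 + (12 - 183*W*X) = 18 - 183*W*X)
479398/482844 + I(472, G(14, -17))/u = 479398/482844 + (18 - 183*472*14*(22 - 17))/357439 = 479398*(1/482844) + (18 - 183*472*14*5)*(1/357439) = 239699/241422 + (18 - 183*472*70)*(1/357439) = 239699/241422 + (18 - 6046320)*(1/357439) = 239699/241422 - 6046302*1/357439 = 239699/241422 - 6046302/357439 = -1374032550583/86293638258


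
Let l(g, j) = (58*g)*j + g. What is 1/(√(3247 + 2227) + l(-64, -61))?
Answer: 113184/25621232975 - √5474/51242465950 ≈ 4.4161e-6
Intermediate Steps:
l(g, j) = g + 58*g*j (l(g, j) = 58*g*j + g = g + 58*g*j)
1/(√(3247 + 2227) + l(-64, -61)) = 1/(√(3247 + 2227) - 64*(1 + 58*(-61))) = 1/(√5474 - 64*(1 - 3538)) = 1/(√5474 - 64*(-3537)) = 1/(√5474 + 226368) = 1/(226368 + √5474)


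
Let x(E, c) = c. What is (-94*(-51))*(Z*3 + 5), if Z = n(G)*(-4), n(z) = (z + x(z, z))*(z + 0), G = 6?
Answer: -4118046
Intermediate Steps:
n(z) = 2*z**2 (n(z) = (z + z)*(z + 0) = (2*z)*z = 2*z**2)
Z = -288 (Z = (2*6**2)*(-4) = (2*36)*(-4) = 72*(-4) = -288)
(-94*(-51))*(Z*3 + 5) = (-94*(-51))*(-288*3 + 5) = 4794*(-864 + 5) = 4794*(-859) = -4118046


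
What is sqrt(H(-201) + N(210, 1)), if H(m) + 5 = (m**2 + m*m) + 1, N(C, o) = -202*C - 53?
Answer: 5*sqrt(1533) ≈ 195.77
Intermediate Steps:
N(C, o) = -53 - 202*C
H(m) = -4 + 2*m**2 (H(m) = -5 + ((m**2 + m*m) + 1) = -5 + ((m**2 + m**2) + 1) = -5 + (2*m**2 + 1) = -5 + (1 + 2*m**2) = -4 + 2*m**2)
sqrt(H(-201) + N(210, 1)) = sqrt((-4 + 2*(-201)**2) + (-53 - 202*210)) = sqrt((-4 + 2*40401) + (-53 - 42420)) = sqrt((-4 + 80802) - 42473) = sqrt(80798 - 42473) = sqrt(38325) = 5*sqrt(1533)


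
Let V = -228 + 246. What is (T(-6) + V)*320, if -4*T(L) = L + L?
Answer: 6720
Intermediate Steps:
V = 18
T(L) = -L/2 (T(L) = -(L + L)/4 = -L/2)
(T(-6) + V)*320 = (-½*(-6) + 18)*320 = (3 + 18)*320 = 21*320 = 6720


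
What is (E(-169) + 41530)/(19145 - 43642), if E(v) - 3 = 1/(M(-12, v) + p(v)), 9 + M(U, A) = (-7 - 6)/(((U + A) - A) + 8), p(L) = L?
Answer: -155249/91569 ≈ -1.6954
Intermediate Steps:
M(U, A) = -9 - 13/(8 + U) (M(U, A) = -9 + (-7 - 6)/(((U + A) - A) + 8) = -9 - 13/(((A + U) - A) + 8) = -9 - 13/(U + 8) = -9 - 13/(8 + U))
E(v) = 3 + 1/(-23/4 + v) (E(v) = 3 + 1/((-85 - 9*(-12))/(8 - 12) + v) = 3 + 1/((-85 + 108)/(-4) + v) = 3 + 1/(-¼*23 + v) = 3 + 1/(-23/4 + v))
(E(-169) + 41530)/(19145 - 43642) = ((-65 + 12*(-169))/(-23 + 4*(-169)) + 41530)/(19145 - 43642) = ((-65 - 2028)/(-23 - 676) + 41530)/(-24497) = (-2093/(-699) + 41530)*(-1/24497) = (-1/699*(-2093) + 41530)*(-1/24497) = (2093/699 + 41530)*(-1/24497) = (29031563/699)*(-1/24497) = -155249/91569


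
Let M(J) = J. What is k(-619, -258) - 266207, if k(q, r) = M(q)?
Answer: -266826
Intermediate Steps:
k(q, r) = q
k(-619, -258) - 266207 = -619 - 266207 = -266826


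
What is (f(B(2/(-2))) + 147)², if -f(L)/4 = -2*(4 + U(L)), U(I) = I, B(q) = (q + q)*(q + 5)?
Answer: 13225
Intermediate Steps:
B(q) = 2*q*(5 + q) (B(q) = (2*q)*(5 + q) = 2*q*(5 + q))
f(L) = 32 + 8*L (f(L) = -(-8)*(4 + L) = -4*(-8 - 2*L) = 32 + 8*L)
(f(B(2/(-2))) + 147)² = ((32 + 8*(2*(2/(-2))*(5 + 2/(-2)))) + 147)² = ((32 + 8*(2*(2*(-½))*(5 + 2*(-½)))) + 147)² = ((32 + 8*(2*(-1)*(5 - 1))) + 147)² = ((32 + 8*(2*(-1)*4)) + 147)² = ((32 + 8*(-8)) + 147)² = ((32 - 64) + 147)² = (-32 + 147)² = 115² = 13225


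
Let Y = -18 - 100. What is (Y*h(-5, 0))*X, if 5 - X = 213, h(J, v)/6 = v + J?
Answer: -736320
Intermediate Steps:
h(J, v) = 6*J + 6*v (h(J, v) = 6*(v + J) = 6*(J + v) = 6*J + 6*v)
X = -208 (X = 5 - 1*213 = 5 - 213 = -208)
Y = -118
(Y*h(-5, 0))*X = -118*(6*(-5) + 6*0)*(-208) = -118*(-30 + 0)*(-208) = -118*(-30)*(-208) = 3540*(-208) = -736320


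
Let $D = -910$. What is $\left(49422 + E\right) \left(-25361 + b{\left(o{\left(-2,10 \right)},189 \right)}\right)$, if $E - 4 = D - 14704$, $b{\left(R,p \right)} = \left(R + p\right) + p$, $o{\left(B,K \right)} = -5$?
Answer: $-844894256$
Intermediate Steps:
$b{\left(R,p \right)} = R + 2 p$
$E = -15610$ ($E = 4 - 15614 = -15610$)
$\left(49422 + E\right) \left(-25361 + b{\left(o{\left(-2,10 \right)},189 \right)}\right) = \left(49422 - 15610\right) \left(-25361 + \left(-5 + 2 \cdot 189\right)\right) = 33812 \left(-25361 + \left(-5 + 378\right)\right) = 33812 \left(-25361 + 373\right) = 33812 \left(-24988\right) = -844894256$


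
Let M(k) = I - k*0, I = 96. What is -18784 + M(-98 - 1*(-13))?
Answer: -18688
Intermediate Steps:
M(k) = 96 (M(k) = 96 - k*0 = 96 - 1*0 = 96 + 0 = 96)
-18784 + M(-98 - 1*(-13)) = -18784 + 96 = -18688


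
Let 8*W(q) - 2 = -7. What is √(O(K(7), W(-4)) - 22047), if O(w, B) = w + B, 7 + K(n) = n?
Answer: I*√352762/4 ≈ 148.48*I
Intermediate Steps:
K(n) = -7 + n
W(q) = -5/8 (W(q) = ¼ + (⅛)*(-7) = ¼ - 7/8 = -5/8)
O(w, B) = B + w
√(O(K(7), W(-4)) - 22047) = √((-5/8 + (-7 + 7)) - 22047) = √((-5/8 + 0) - 22047) = √(-5/8 - 22047) = √(-176381/8) = I*√352762/4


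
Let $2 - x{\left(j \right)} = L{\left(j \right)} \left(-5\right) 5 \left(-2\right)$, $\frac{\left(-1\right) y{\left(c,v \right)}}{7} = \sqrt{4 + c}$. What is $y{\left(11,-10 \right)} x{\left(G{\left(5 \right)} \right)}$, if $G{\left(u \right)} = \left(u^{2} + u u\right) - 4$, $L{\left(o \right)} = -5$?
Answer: $- 1764 \sqrt{15} \approx -6831.9$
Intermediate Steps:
$y{\left(c,v \right)} = - 7 \sqrt{4 + c}$
$G{\left(u \right)} = -4 + 2 u^{2}$ ($G{\left(u \right)} = \left(u^{2} + u^{2}\right) - 4 = 2 u^{2} - 4 = -4 + 2 u^{2}$)
$x{\left(j \right)} = 252$ ($x{\left(j \right)} = 2 - - 5 \left(-5\right) 5 \left(-2\right) = 2 - - 5 \left(\left(-25\right) \left(-2\right)\right) = 2 - \left(-5\right) 50 = 2 - -250 = 2 + 250 = 252$)
$y{\left(11,-10 \right)} x{\left(G{\left(5 \right)} \right)} = - 7 \sqrt{4 + 11} \cdot 252 = - 7 \sqrt{15} \cdot 252 = - 1764 \sqrt{15}$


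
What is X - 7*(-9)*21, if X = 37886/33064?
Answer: 21890779/16532 ≈ 1324.1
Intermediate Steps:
X = 18943/16532 (X = 37886*(1/33064) = 18943/16532 ≈ 1.1458)
X - 7*(-9)*21 = 18943/16532 - 7*(-9)*21 = 18943/16532 - (-63)*21 = 18943/16532 - 1*(-1323) = 18943/16532 + 1323 = 21890779/16532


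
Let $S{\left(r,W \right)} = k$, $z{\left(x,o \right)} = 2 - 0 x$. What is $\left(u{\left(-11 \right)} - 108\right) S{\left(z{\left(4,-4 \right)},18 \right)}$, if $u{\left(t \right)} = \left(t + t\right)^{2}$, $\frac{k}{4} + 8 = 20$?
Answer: $18048$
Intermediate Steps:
$k = 48$ ($k = -32 + 4 \cdot 20 = -32 + 80 = 48$)
$z{\left(x,o \right)} = 2$ ($z{\left(x,o \right)} = 2 - 0 = 2 + 0 = 2$)
$S{\left(r,W \right)} = 48$
$u{\left(t \right)} = 4 t^{2}$ ($u{\left(t \right)} = \left(2 t\right)^{2} = 4 t^{2}$)
$\left(u{\left(-11 \right)} - 108\right) S{\left(z{\left(4,-4 \right)},18 \right)} = \left(4 \left(-11\right)^{2} - 108\right) 48 = \left(4 \cdot 121 - 108\right) 48 = \left(484 - 108\right) 48 = 376 \cdot 48 = 18048$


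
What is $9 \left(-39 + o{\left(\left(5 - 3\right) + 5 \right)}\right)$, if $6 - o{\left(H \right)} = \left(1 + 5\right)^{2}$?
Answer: $-621$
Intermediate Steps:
$o{\left(H \right)} = -30$ ($o{\left(H \right)} = 6 - \left(1 + 5\right)^{2} = 6 - 6^{2} = 6 - 36 = -30$)
$9 \left(-39 + o{\left(\left(5 - 3\right) + 5 \right)}\right) = 9 \left(-39 - 30\right) = 9 \left(-69\right) = -621$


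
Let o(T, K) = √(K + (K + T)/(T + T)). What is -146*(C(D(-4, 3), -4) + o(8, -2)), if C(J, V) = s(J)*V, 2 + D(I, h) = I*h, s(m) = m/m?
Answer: 584 - 73*I*√26/2 ≈ 584.0 - 186.11*I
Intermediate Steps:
s(m) = 1
D(I, h) = -2 + I*h
C(J, V) = V (C(J, V) = 1*V = V)
o(T, K) = √(K + (K + T)/(2*T)) (o(T, K) = √(K + (K + T)/((2*T))) = √(K + (K + T)*(1/(2*T))) = √(K + (K + T)/(2*T)))
-146*(C(D(-4, 3), -4) + o(8, -2)) = -146*(-4 + √(2 + 4*(-2) + 2*(-2)/8)/2) = -146*(-4 + √(2 - 8 + 2*(-2)*(⅛))/2) = -146*(-4 + √(2 - 8 - ½)/2) = -146*(-4 + √(-13/2)/2) = -146*(-4 + (I*√26/2)/2) = -146*(-4 + I*√26/4) = 584 - 73*I*√26/2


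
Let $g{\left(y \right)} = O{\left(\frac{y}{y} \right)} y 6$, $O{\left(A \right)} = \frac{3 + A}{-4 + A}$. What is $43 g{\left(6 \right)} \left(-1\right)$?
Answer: $2064$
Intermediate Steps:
$O{\left(A \right)} = \frac{3 + A}{-4 + A}$
$g{\left(y \right)} = - 8 y$ ($g{\left(y \right)} = \frac{3 + \frac{y}{y}}{-4 + \frac{y}{y}} y 6 = \frac{3 + 1}{-4 + 1} y 6 = \frac{1}{-3} \cdot 4 y 6 = \left(- \frac{1}{3}\right) 4 y 6 = - \frac{4 y}{3} \cdot 6 = - 8 y$)
$43 g{\left(6 \right)} \left(-1\right) = 43 \left(\left(-8\right) 6\right) \left(-1\right) = 43 \left(-48\right) \left(-1\right) = \left(-2064\right) \left(-1\right) = 2064$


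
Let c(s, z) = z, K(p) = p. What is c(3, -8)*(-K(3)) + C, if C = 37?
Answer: 61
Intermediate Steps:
c(3, -8)*(-K(3)) + C = -(-8)*3 + 37 = -8*(-3) + 37 = 24 + 37 = 61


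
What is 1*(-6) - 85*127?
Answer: -10801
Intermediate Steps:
1*(-6) - 85*127 = -6 - 10795 = -10801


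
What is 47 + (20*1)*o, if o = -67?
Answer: -1293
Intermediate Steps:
47 + (20*1)*o = 47 + (20*1)*(-67) = 47 + 20*(-67) = 47 - 1340 = -1293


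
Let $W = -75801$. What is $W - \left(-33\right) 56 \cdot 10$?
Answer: $-57321$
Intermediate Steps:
$W - \left(-33\right) 56 \cdot 10 = -75801 - \left(-33\right) 56 \cdot 10 = -75801 - \left(-1848\right) 10 = -75801 - -18480 = -75801 + 18480 = -57321$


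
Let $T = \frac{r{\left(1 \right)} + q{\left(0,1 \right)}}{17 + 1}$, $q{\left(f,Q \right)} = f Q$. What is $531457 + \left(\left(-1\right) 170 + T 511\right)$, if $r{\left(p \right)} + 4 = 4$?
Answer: $531287$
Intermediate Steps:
$r{\left(p \right)} = 0$ ($r{\left(p \right)} = -4 + 4 = 0$)
$q{\left(f,Q \right)} = Q f$
$T = 0$ ($T = \frac{0 + 1 \cdot 0}{17 + 1} = \frac{0 + 0}{18} = 0 \cdot \frac{1}{18} = 0$)
$531457 + \left(\left(-1\right) 170 + T 511\right) = 531457 + \left(\left(-1\right) 170 + 0 \cdot 511\right) = 531457 + \left(-170 + 0\right) = 531457 - 170 = 531287$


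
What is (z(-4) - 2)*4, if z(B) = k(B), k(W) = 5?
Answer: 12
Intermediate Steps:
z(B) = 5
(z(-4) - 2)*4 = (5 - 2)*4 = 3*4 = 12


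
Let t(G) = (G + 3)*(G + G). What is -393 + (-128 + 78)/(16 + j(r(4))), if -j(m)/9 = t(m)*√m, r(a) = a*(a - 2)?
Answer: -246511583/627256 + 2475*√2/313628 ≈ -392.99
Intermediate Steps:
t(G) = 2*G*(3 + G) (t(G) = (3 + G)*(2*G) = 2*G*(3 + G))
r(a) = a*(-2 + a)
j(m) = -18*m^(3/2)*(3 + m) (j(m) = -9*2*m*(3 + m)*√m = -18*m^(3/2)*(3 + m))
-393 + (-128 + 78)/(16 + j(r(4))) = -393 + (-128 + 78)/(16 + 18*(4*(-2 + 4))^(3/2)*(-3 - 4*(-2 + 4))) = -393 - 50/(16 + 18*(4*2)^(3/2)*(-3 - 4*2)) = -393 - 50/(16 + 18*8^(3/2)*(-3 - 1*8)) = -393 - 50/(16 + 18*(16*√2)*(-3 - 8)) = -393 - 50/(16 + 18*(16*√2)*(-11)) = -393 - 50/(16 - 3168*√2)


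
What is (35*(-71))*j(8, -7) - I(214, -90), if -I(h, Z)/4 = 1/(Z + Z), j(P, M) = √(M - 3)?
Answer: -1/45 - 2485*I*√10 ≈ -0.022222 - 7858.3*I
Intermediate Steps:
j(P, M) = √(-3 + M)
I(h, Z) = -2/Z (I(h, Z) = -4/(Z + Z) = -4*1/(2*Z) = -2/Z)
(35*(-71))*j(8, -7) - I(214, -90) = (35*(-71))*√(-3 - 7) - (-2)/(-90) = -2485*I*√10 - (-2)*(-1)/90 = -2485*I*√10 - 1*1/45 = -2485*I*√10 - 1/45 = -1/45 - 2485*I*√10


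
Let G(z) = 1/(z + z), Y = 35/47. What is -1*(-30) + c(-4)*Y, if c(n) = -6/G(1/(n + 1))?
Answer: 1550/47 ≈ 32.979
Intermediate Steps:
Y = 35/47 (Y = 35*(1/47) = 35/47 ≈ 0.74468)
G(z) = 1/(2*z)
c(n) = -6/(½ + n/2) (c(n) = -6*2/(n + 1) = -6*2/(1 + n) = -6/(½ + n/2))
-1*(-30) + c(-4)*Y = -1*(-30) - 12/(1 - 4)*(35/47) = 30 - 12/(-3)*(35/47) = 30 - 12*(-⅓)*(35/47) = 30 + 4*(35/47) = 30 + 140/47 = 1550/47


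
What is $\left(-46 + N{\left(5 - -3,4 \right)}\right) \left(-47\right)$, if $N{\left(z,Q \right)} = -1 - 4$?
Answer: $2397$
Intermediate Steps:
$N{\left(z,Q \right)} = -5$ ($N{\left(z,Q \right)} = -1 - 4 = -5$)
$\left(-46 + N{\left(5 - -3,4 \right)}\right) \left(-47\right) = \left(-46 - 5\right) \left(-47\right) = \left(-51\right) \left(-47\right) = 2397$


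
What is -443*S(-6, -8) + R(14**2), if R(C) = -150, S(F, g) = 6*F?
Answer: 15798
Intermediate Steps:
-443*S(-6, -8) + R(14**2) = -2658*(-6) - 150 = -443*(-36) - 150 = 15948 - 150 = 15798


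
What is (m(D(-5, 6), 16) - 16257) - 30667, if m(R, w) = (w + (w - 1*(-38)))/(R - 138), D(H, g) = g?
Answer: -3097019/66 ≈ -46925.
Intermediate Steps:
m(R, w) = (38 + 2*w)/(-138 + R) (m(R, w) = (w + (w + 38))/(-138 + R) = (w + (38 + w))/(-138 + R) = (38 + 2*w)/(-138 + R))
(m(D(-5, 6), 16) - 16257) - 30667 = (2*(19 + 16)/(-138 + 6) - 16257) - 30667 = (2*35/(-132) - 16257) - 30667 = (2*(-1/132)*35 - 16257) - 30667 = (-35/66 - 16257) - 30667 = -1072997/66 - 30667 = -3097019/66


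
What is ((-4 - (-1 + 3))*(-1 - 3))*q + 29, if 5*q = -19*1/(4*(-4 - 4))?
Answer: 637/20 ≈ 31.850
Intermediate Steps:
q = 19/160 (q = (-19*1/(4*(-4 - 4)))/5 = (-19/((-8*4)))/5 = (-19/(-32))/5 = (-19*(-1/32))/5 = (1/5)*(19/32) = 19/160 ≈ 0.11875)
((-4 - (-1 + 3))*(-1 - 3))*q + 29 = ((-4 - (-1 + 3))*(-1 - 3))*(19/160) + 29 = ((-4 - 1*2)*(-4))*(19/160) + 29 = ((-4 - 2)*(-4))*(19/160) + 29 = -6*(-4)*(19/160) + 29 = 24*(19/160) + 29 = 57/20 + 29 = 637/20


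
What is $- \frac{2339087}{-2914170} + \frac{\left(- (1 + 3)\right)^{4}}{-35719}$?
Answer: $\frac{82803821033}{104091238230} \approx 0.79549$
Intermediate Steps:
$- \frac{2339087}{-2914170} + \frac{\left(- (1 + 3)\right)^{4}}{-35719} = \left(-2339087\right) \left(- \frac{1}{2914170}\right) + \left(\left(-1\right) 4\right)^{4} \left(- \frac{1}{35719}\right) = \frac{2339087}{2914170} + \left(-4\right)^{4} \left(- \frac{1}{35719}\right) = \frac{2339087}{2914170} + 256 \left(- \frac{1}{35719}\right) = \frac{2339087}{2914170} - \frac{256}{35719} = \frac{82803821033}{104091238230}$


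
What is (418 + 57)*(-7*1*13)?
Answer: -43225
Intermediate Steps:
(418 + 57)*(-7*1*13) = 475*(-7*13) = 475*(-91) = -43225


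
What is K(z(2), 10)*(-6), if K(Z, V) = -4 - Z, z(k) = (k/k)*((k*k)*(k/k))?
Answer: 48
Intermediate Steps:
z(k) = k² (z(k) = 1*(k²*1) = 1*k² = k²)
K(z(2), 10)*(-6) = (-4 - 1*2²)*(-6) = (-4 - 1*4)*(-6) = (-4 - 4)*(-6) = -8*(-6) = 48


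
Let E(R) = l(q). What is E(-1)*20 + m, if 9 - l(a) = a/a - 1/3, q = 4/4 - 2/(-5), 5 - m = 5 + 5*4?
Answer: 440/3 ≈ 146.67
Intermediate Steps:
m = -20 (m = 5 - (5 + 5*4) = 5 - (5 + 20) = 5 - 1*25 = 5 - 25 = -20)
q = 7/5 (q = 4*(1/4) - 2*(-1/5) = 1 + 2/5 = 7/5 ≈ 1.4000)
l(a) = 25/3 (l(a) = 9 - (a/a - 1/3) = 9 - (1 - 1*1/3) = 9 - (1 - 1/3) = 9 - 1*2/3 = 9 - 2/3 = 25/3)
E(R) = 25/3
E(-1)*20 + m = (25/3)*20 - 20 = 500/3 - 20 = 440/3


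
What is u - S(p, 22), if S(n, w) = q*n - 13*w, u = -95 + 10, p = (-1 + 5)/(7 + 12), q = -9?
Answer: 3855/19 ≈ 202.89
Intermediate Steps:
p = 4/19 ≈ 0.21053
u = -85
S(n, w) = -13*w - 9*n (S(n, w) = -9*n - 13*w = -13*w - 9*n)
u - S(p, 22) = -85 - (-13*22 - 9*4/19) = -85 - (-286 - 36/19) = -85 - 1*(-5470/19) = -85 + 5470/19 = 3855/19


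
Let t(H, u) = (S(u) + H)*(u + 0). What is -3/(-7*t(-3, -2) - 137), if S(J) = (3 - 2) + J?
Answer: 3/193 ≈ 0.015544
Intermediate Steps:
S(J) = 1 + J
t(H, u) = u*(1 + H + u) (t(H, u) = ((1 + u) + H)*(u + 0) = (1 + H + u)*u = u*(1 + H + u))
-3/(-7*t(-3, -2) - 137) = -3/(-(-14)*(1 - 3 - 2) - 137) = -3/(-(-14)*(-4) - 137) = -3/(-7*8 - 137) = -3/(-56 - 137) = -3/(-193) = -1/193*(-3) = 3/193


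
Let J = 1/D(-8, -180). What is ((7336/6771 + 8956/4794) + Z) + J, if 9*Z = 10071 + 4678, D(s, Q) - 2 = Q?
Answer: 4742866898899/2888955486 ≈ 1641.7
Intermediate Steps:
D(s, Q) = 2 + Q
J = -1/178 (J = 1/(2 - 180) = 1/(-178) = -1/178 ≈ -0.0056180)
Z = 14749/9 (Z = (10071 + 4678)/9 = (1/9)*14749 = 14749/9 ≈ 1638.8)
((7336/6771 + 8956/4794) + Z) + J = ((7336/6771 + 8956/4794) + 14749/9) - 1/178 = ((7336*(1/6771) + 8956*(1/4794)) + 14749/9) - 1/178 = ((7336/6771 + 4478/2397) + 14749/9) - 1/178 = (5322770/1803343 + 14749/9) - 1/178 = 26645410837/16230087 - 1/178 = 4742866898899/2888955486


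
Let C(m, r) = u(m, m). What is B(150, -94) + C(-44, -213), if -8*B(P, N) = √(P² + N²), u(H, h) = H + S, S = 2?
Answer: -42 - √7834/4 ≈ -64.127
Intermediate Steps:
u(H, h) = 2 + H (u(H, h) = H + 2 = 2 + H)
C(m, r) = 2 + m
B(P, N) = -√(N² + P²)/8 (B(P, N) = -√(P² + N²)/8 = -√(N² + P²)/8)
B(150, -94) + C(-44, -213) = -√((-94)² + 150²)/8 + (2 - 44) = -√(8836 + 22500)/8 - 42 = -√7834/4 - 42 = -42 - √7834/4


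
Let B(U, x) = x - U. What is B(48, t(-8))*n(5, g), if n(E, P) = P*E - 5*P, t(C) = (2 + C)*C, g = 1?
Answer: 0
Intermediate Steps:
t(C) = C*(2 + C)
n(E, P) = -5*P + E*P (n(E, P) = E*P - 5*P = -5*P + E*P)
B(48, t(-8))*n(5, g) = (-8*(2 - 8) - 1*48)*(1*(-5 + 5)) = (-8*(-6) - 48)*(1*0) = (48 - 48)*0 = 0*0 = 0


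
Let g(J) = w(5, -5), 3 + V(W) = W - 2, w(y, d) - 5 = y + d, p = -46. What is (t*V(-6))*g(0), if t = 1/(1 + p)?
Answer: 11/9 ≈ 1.2222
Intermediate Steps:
w(y, d) = 5 + d + y (w(y, d) = 5 + (y + d) = 5 + (d + y) = 5 + d + y)
V(W) = -5 + W (V(W) = -3 + (W - 2) = -3 + (-2 + W) = -5 + W)
g(J) = 5 (g(J) = 5 - 5 + 5 = 5)
t = -1/45 (t = 1/(1 - 46) = 1/(-45) = -1/45 ≈ -0.022222)
(t*V(-6))*g(0) = -(-5 - 6)/45*5 = -1/45*(-11)*5 = (11/45)*5 = 11/9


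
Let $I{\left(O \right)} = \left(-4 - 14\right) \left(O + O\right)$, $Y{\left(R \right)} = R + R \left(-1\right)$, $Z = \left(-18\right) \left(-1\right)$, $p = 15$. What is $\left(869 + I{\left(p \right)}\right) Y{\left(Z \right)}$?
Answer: $0$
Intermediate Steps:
$Z = 18$
$Y{\left(R \right)} = 0$ ($Y{\left(R \right)} = R - R = 0$)
$I{\left(O \right)} = - 36 O$ ($I{\left(O \right)} = - 18 \cdot 2 O = - 36 O$)
$\left(869 + I{\left(p \right)}\right) Y{\left(Z \right)} = \left(869 - 540\right) 0 = 329 \cdot 0 = 0$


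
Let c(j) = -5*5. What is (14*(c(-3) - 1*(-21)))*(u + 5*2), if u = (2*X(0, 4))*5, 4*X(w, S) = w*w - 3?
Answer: -140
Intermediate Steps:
X(w, S) = -¾ + w²/4 (X(w, S) = (w*w - 3)/4 = (w² - 3)/4 = (-3 + w²)/4 = -¾ + w²/4)
c(j) = -25
u = -15/2 (u = (2*(-¾ + (¼)*0²))*5 = (2*(-¾ + (¼)*0))*5 = (2*(-¾ + 0))*5 = (2*(-¾))*5 = -3/2*5 = -15/2 ≈ -7.5000)
(14*(c(-3) - 1*(-21)))*(u + 5*2) = (14*(-25 - 1*(-21)))*(-15/2 + 5*2) = (14*(-25 + 21))*(-15/2 + 10) = (14*(-4))*(5/2) = -56*5/2 = -140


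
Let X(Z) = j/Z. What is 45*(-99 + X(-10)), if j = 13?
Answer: -9027/2 ≈ -4513.5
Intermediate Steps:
X(Z) = 13/Z
45*(-99 + X(-10)) = 45*(-99 + 13/(-10)) = 45*(-99 + 13*(-1/10)) = 45*(-99 - 13/10) = 45*(-1003/10) = -9027/2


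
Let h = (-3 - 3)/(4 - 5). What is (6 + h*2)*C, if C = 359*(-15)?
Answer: -96930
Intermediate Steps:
h = 6 (h = -6/(-1) = -6*(-1) = 6)
C = -5385
(6 + h*2)*C = (6 + 6*2)*(-5385) = (6 + 12)*(-5385) = 18*(-5385) = -96930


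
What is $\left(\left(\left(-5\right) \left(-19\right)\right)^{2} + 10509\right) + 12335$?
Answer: $31869$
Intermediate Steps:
$\left(\left(\left(-5\right) \left(-19\right)\right)^{2} + 10509\right) + 12335 = \left(95^{2} + 10509\right) + 12335 = \left(9025 + 10509\right) + 12335 = 19534 + 12335 = 31869$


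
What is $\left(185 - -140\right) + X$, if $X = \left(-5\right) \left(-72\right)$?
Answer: $685$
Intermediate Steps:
$X = 360$
$\left(185 - -140\right) + X = \left(185 - -140\right) + 360 = \left(185 + 140\right) + 360 = 325 + 360 = 685$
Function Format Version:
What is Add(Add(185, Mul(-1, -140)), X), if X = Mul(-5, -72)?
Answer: 685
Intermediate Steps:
X = 360
Add(Add(185, Mul(-1, -140)), X) = Add(Add(185, Mul(-1, -140)), 360) = Add(Add(185, 140), 360) = Add(325, 360) = 685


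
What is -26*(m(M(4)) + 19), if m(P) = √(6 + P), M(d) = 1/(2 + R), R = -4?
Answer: -494 - 13*√22 ≈ -554.98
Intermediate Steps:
M(d) = -½ (M(d) = 1/(2 - 4) = 1/(-2) = -½)
-26*(m(M(4)) + 19) = -26*(√(6 - ½) + 19) = -26*(√(11/2) + 19) = -26*(√22/2 + 19) = -26*(19 + √22/2) = -494 - 13*√22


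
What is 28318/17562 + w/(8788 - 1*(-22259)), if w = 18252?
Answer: 199955095/90874569 ≈ 2.2003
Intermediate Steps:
28318/17562 + w/(8788 - 1*(-22259)) = 28318/17562 + 18252/(8788 - 1*(-22259)) = 28318*(1/17562) + 18252/(8788 + 22259) = 14159/8781 + 18252/31047 = 14159/8781 + 18252*(1/31047) = 14159/8781 + 6084/10349 = 199955095/90874569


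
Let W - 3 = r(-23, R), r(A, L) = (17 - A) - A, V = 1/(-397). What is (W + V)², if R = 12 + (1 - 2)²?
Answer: 686492401/157609 ≈ 4355.7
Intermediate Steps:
V = -1/397 ≈ -0.0025189
R = 13 (R = 12 + (-1)² = 12 + 1 = 13)
r(A, L) = 17 - 2*A
W = 66 (W = 3 + (17 - 2*(-23)) = 3 + (17 + 46) = 3 + 63 = 66)
(W + V)² = (66 - 1/397)² = (26201/397)² = 686492401/157609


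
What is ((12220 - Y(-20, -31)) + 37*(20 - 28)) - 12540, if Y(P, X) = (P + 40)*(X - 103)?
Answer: 2064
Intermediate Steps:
Y(P, X) = (-103 + X)*(40 + P) (Y(P, X) = (40 + P)*(-103 + X) = (-103 + X)*(40 + P))
((12220 - Y(-20, -31)) + 37*(20 - 28)) - 12540 = ((12220 - (-4120 - 103*(-20) + 40*(-31) - 20*(-31))) + 37*(20 - 28)) - 12540 = ((12220 - (-4120 + 2060 - 1240 + 620)) + 37*(-8)) - 12540 = ((12220 - 1*(-2680)) - 296) - 12540 = ((12220 + 2680) - 296) - 12540 = (14900 - 296) - 12540 = 14604 - 12540 = 2064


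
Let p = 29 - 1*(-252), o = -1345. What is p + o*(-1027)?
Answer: 1381596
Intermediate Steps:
p = 281 (p = 29 + 252 = 281)
p + o*(-1027) = 281 - 1345*(-1027) = 281 + 1381315 = 1381596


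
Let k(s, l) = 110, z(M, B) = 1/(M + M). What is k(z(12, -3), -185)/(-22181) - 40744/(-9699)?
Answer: 902675774/215133519 ≈ 4.1959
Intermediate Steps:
z(M, B) = 1/(2*M)
k(z(12, -3), -185)/(-22181) - 40744/(-9699) = 110/(-22181) - 40744/(-9699) = 110*(-1/22181) - 40744*(-1/9699) = -110/22181 + 40744/9699 = 902675774/215133519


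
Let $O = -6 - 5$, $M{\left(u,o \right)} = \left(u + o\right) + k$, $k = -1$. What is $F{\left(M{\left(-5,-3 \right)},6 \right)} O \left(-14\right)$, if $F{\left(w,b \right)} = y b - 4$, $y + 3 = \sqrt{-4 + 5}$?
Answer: $-2464$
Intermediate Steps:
$y = -2$ ($y = -3 + \sqrt{-4 + 5} = -3 + \sqrt{1} = -3 + 1 = -2$)
$M{\left(u,o \right)} = -1 + o + u$ ($M{\left(u,o \right)} = \left(u + o\right) - 1 = \left(o + u\right) - 1 = -1 + o + u$)
$O = -11$ ($O = -6 - 5 = -11$)
$F{\left(w,b \right)} = -4 - 2 b$ ($F{\left(w,b \right)} = - 2 b - 4 = -4 - 2 b$)
$F{\left(M{\left(-5,-3 \right)},6 \right)} O \left(-14\right) = \left(-4 - 12\right) \left(-11\right) \left(-14\right) = \left(-16\right) \left(-11\right) \left(-14\right) = 176 \left(-14\right) = -2464$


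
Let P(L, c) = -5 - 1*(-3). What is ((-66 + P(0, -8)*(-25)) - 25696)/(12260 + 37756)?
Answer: -1607/3126 ≈ -0.51408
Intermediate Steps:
P(L, c) = -2 (P(L, c) = -5 + 3 = -2)
((-66 + P(0, -8)*(-25)) - 25696)/(12260 + 37756) = ((-66 - 2*(-25)) - 25696)/(12260 + 37756) = ((-66 + 50) - 25696)/50016 = (-16 - 25696)*(1/50016) = -25712*1/50016 = -1607/3126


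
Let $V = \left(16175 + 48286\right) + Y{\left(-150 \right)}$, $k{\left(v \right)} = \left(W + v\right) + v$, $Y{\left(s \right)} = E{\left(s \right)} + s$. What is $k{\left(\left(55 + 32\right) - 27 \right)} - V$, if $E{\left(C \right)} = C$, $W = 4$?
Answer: $-64037$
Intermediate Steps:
$Y{\left(s \right)} = 2 s$ ($Y{\left(s \right)} = s + s = 2 s$)
$k{\left(v \right)} = 4 + 2 v$ ($k{\left(v \right)} = \left(4 + v\right) + v = 4 + 2 v$)
$V = 64161$ ($V = \left(16175 + 48286\right) + 2 \left(-150\right) = 64461 - 300 = 64161$)
$k{\left(\left(55 + 32\right) - 27 \right)} - V = \left(4 + 2 \left(\left(55 + 32\right) - 27\right)\right) - 64161 = \left(4 + 2 \left(87 - 27\right)\right) - 64161 = \left(4 + 2 \cdot 60\right) - 64161 = \left(4 + 120\right) - 64161 = 124 - 64161 = -64037$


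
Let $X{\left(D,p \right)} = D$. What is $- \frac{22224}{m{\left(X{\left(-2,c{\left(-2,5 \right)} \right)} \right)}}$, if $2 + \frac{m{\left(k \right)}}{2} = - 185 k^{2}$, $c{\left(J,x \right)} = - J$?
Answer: $\frac{5556}{371} \approx 14.976$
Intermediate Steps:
$m{\left(k \right)} = -4 - 370 k^{2}$ ($m{\left(k \right)} = -4 + 2 \left(- 185 k^{2}\right) = -4 - 370 k^{2}$)
$- \frac{22224}{m{\left(X{\left(-2,c{\left(-2,5 \right)} \right)} \right)}} = - \frac{22224}{-4 - 370 \left(-2\right)^{2}} = - \frac{22224}{-4 - 1480} = - \frac{22224}{-1484} = \left(-22224\right) \left(- \frac{1}{1484}\right) = \frac{5556}{371}$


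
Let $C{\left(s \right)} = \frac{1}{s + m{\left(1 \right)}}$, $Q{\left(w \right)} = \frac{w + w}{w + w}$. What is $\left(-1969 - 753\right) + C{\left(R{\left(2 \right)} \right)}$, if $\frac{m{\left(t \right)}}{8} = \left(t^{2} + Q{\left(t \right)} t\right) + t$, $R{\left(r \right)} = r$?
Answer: $- \frac{70771}{26} \approx -2722.0$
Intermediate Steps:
$Q{\left(w \right)} = 1$ ($Q{\left(w \right)} = \frac{2 w}{2 w} = 2 w \frac{1}{2 w} = 1$)
$m{\left(t \right)} = 8 t^{2} + 16 t$ ($m{\left(t \right)} = 8 \left(\left(t^{2} + 1 t\right) + t\right) = 8 \left(\left(t^{2} + t\right) + t\right) = 8 \left(\left(t + t^{2}\right) + t\right) = 8 \left(t^{2} + 2 t\right) = 8 t^{2} + 16 t$)
$C{\left(s \right)} = \frac{1}{24 + s}$ ($C{\left(s \right)} = \frac{1}{s + 8 \cdot 1 \left(2 + 1\right)} = \frac{1}{s + 8 \cdot 1 \cdot 3} = \frac{1}{s + 24} = \frac{1}{24 + s}$)
$\left(-1969 - 753\right) + C{\left(R{\left(2 \right)} \right)} = \left(-1969 - 753\right) + \frac{1}{24 + 2} = -2722 + \frac{1}{26} = - \frac{70771}{26}$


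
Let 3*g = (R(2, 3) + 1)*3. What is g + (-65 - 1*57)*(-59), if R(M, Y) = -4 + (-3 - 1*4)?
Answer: 7188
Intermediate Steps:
R(M, Y) = -11 (R(M, Y) = -4 + (-3 - 4) = -4 - 7 = -11)
g = -10 (g = ((-11 + 1)*3)/3 = (-10*3)/3 = (⅓)*(-30) = -10)
g + (-65 - 1*57)*(-59) = -10 + (-65 - 1*57)*(-59) = -10 + (-65 - 57)*(-59) = -10 - 122*(-59) = -10 + 7198 = 7188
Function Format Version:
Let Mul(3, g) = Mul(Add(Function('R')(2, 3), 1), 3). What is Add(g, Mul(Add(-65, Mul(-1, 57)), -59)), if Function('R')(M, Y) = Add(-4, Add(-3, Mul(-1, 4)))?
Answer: 7188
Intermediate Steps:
Function('R')(M, Y) = -11 (Function('R')(M, Y) = Add(-4, Add(-3, -4)) = Add(-4, -7) = -11)
g = -10 (g = Mul(Rational(1, 3), Mul(Add(-11, 1), 3)) = Mul(Rational(1, 3), Mul(-10, 3)) = Mul(Rational(1, 3), -30) = -10)
Add(g, Mul(Add(-65, Mul(-1, 57)), -59)) = Add(-10, Mul(Add(-65, Mul(-1, 57)), -59)) = Add(-10, Mul(Add(-65, -57), -59)) = Add(-10, Mul(-122, -59)) = Add(-10, 7198) = 7188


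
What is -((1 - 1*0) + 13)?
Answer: -14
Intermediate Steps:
-((1 - 1*0) + 13) = -((1 + 0) + 13) = -(1 + 13) = -1*14 = -14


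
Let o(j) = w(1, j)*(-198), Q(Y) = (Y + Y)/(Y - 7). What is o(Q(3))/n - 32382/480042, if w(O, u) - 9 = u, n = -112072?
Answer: -162014063/2988848168 ≈ -0.054206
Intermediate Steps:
w(O, u) = 9 + u
Q(Y) = 2*Y/(-7 + Y) (Q(Y) = (2*Y)/(-7 + Y) = 2*Y/(-7 + Y))
o(j) = -1782 - 198*j (o(j) = (9 + j)*(-198) = -1782 - 198*j)
o(Q(3))/n - 32382/480042 = (-1782 - 396*3/(-7 + 3))/(-112072) - 32382/480042 = (-1782 - 396*3/(-4))*(-1/112072) - 32382*1/480042 = (-1782 - 396*3*(-1)/4)*(-1/112072) - 1799/26669 = (-1782 - 198*(-3/2))*(-1/112072) - 1799/26669 = (-1782 + 297)*(-1/112072) - 1799/26669 = -1485*(-1/112072) - 1799/26669 = 1485/112072 - 1799/26669 = -162014063/2988848168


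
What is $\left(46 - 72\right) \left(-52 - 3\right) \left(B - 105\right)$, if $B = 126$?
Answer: $30030$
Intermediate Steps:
$\left(46 - 72\right) \left(-52 - 3\right) \left(B - 105\right) = \left(46 - 72\right) \left(-52 - 3\right) \left(126 - 105\right) = \left(-26\right) \left(-55\right) 21 = 1430 \cdot 21 = 30030$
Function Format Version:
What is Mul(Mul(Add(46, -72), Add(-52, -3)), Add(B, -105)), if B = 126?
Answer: 30030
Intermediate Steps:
Mul(Mul(Add(46, -72), Add(-52, -3)), Add(B, -105)) = Mul(Mul(Add(46, -72), Add(-52, -3)), Add(126, -105)) = Mul(Mul(-26, -55), 21) = Mul(1430, 21) = 30030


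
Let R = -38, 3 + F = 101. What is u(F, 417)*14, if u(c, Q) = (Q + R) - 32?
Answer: 4858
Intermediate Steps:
F = 98 (F = -3 + 101 = 98)
u(c, Q) = -70 + Q (u(c, Q) = (Q - 38) - 32 = (-38 + Q) - 32 = -70 + Q)
u(F, 417)*14 = (-70 + 417)*14 = 347*14 = 4858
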